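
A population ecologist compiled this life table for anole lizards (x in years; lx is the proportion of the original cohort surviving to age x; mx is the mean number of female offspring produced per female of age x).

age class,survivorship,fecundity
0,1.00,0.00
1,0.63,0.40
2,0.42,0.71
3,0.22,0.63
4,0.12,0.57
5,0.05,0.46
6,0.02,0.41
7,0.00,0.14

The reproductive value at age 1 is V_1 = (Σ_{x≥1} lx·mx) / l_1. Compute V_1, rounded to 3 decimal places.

lx·mx for x ≥ 1: 0.252, 0.2982, 0.1386, 0.0684, 0.023, 0.0082, 0 → sum = 0.7884
V_1 = 0.7884 / l_1 = 0.7884 / 0.63 = 1.251429… → 1.251

1.251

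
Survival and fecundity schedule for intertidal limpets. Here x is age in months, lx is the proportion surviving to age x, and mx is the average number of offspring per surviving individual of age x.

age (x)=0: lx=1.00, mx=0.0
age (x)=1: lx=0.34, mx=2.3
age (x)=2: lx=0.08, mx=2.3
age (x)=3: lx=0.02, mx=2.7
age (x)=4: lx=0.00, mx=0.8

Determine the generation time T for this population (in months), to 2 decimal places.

lx·mx: 0, 0.782, 0.184, 0.054, 0 → R0 = 1.02
x·lx·mx: 0, 0.782, 0.368, 0.162, 0 → Σ = 1.312
T = 1.312 / 1.02 = 1.286275… → 1.29

1.29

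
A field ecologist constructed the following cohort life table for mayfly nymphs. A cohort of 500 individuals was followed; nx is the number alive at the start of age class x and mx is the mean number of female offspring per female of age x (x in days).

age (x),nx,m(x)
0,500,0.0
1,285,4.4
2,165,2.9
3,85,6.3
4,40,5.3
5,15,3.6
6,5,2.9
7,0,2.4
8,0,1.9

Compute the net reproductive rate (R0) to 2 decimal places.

5.10

lx = nx/n0 = nx/500: 1, 0.57, 0.33, 0.17, 0.08, 0.03, 0.01, 0, 0
lx·mx by age: 0, 2.508, 0.957, 1.071, 0.424, 0.108, 0.029, 0, 0
R0 = Σ lx·mx = 5.097 → 5.10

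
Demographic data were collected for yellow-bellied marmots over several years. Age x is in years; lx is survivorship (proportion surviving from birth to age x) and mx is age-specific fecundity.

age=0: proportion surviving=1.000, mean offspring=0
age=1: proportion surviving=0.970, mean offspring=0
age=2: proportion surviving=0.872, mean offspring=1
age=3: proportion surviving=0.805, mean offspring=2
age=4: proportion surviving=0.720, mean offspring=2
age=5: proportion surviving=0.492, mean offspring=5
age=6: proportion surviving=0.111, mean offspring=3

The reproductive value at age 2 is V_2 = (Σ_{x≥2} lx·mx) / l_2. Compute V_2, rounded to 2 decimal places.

7.70

lx·mx for x ≥ 2: 0.872, 1.61, 1.44, 2.46, 0.333 → sum = 6.715
V_2 = 6.715 / l_2 = 6.715 / 0.872 = 7.700688… → 7.70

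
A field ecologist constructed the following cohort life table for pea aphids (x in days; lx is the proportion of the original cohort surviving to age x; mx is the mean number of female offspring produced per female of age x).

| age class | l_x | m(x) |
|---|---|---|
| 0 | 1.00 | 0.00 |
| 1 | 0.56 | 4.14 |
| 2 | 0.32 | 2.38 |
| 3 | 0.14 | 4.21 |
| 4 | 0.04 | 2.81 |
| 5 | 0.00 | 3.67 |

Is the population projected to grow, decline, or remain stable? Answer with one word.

growing

R0 = Σ lx·mx = 0 + 2.3184 + 0.7616 + 0.5894 + 0.1124 + 0 = 3.7818
R0 > 1, so the population is growing.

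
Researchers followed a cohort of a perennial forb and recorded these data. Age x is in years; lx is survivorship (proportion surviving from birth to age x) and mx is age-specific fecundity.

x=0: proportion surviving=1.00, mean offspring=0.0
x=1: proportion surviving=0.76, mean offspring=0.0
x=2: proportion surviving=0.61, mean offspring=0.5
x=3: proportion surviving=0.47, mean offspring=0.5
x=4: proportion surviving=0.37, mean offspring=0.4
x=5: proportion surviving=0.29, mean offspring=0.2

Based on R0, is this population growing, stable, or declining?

declining

R0 = Σ lx·mx = 0 + 0 + 0.305 + 0.235 + 0.148 + 0.058 = 0.746
R0 < 1, so the population is declining.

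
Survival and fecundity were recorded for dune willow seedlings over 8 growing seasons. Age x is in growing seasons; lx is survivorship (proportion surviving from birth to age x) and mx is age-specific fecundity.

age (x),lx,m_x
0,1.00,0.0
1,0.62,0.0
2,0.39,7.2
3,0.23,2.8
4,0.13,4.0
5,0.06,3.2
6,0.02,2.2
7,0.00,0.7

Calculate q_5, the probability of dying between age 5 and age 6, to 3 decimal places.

q_5 = (l_5 − l_6) / l_5 = (0.06 − 0.02) / 0.06
     = 0.04 / 0.06 = 0.666667… → 0.667

0.667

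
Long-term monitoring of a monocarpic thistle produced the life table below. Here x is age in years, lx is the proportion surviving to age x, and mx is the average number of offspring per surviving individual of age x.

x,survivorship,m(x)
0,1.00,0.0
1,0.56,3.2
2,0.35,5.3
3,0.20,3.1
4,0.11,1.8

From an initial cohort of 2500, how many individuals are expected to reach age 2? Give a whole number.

Expected survivors = N0 · l_2 = 2500 × 0.35 = 875 → 875

875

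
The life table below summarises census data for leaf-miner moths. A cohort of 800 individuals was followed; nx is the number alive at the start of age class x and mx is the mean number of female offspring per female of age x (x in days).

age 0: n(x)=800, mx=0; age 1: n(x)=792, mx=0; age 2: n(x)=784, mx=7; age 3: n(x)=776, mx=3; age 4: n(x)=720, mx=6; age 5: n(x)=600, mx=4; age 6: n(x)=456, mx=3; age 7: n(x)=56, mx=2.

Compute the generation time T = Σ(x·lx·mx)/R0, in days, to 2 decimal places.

lx = nx/n0 = nx/800: 1, 0.99, 0.98, 0.97, 0.9, 0.75, 0.57, 0.07
lx·mx: 0, 0, 6.86, 2.91, 5.4, 3, 1.71, 0.14 → R0 = 20.02
x·lx·mx: 0, 0, 13.72, 8.73, 21.6, 15, 10.26, 0.98 → Σ = 70.29
T = 70.29 / 20.02 = 3.510989… → 3.51

3.51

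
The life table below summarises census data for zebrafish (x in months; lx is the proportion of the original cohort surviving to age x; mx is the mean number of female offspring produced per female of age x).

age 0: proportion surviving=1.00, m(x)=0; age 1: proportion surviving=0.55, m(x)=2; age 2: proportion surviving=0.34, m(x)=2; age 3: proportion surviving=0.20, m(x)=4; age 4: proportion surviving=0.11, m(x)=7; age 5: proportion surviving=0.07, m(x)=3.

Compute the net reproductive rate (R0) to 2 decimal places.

3.56

lx·mx by age: 0, 1.1, 0.68, 0.8, 0.77, 0.21
R0 = Σ lx·mx = 3.56 → 3.56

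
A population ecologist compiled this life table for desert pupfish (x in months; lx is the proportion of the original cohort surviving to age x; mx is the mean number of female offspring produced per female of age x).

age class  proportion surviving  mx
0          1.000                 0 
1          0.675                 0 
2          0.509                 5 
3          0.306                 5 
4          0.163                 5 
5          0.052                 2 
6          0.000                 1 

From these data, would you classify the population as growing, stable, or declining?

R0 = Σ lx·mx = 0 + 0 + 2.545 + 1.53 + 0.815 + 0.104 + 0 = 4.994
R0 > 1, so the population is growing.

growing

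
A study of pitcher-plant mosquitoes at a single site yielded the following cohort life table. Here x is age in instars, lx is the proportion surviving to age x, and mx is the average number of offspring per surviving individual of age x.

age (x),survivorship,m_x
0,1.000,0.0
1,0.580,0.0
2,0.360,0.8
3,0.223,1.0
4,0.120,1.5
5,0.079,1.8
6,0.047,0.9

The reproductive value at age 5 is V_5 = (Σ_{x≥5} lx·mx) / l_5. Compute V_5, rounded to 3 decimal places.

lx·mx for x ≥ 5: 0.1422, 0.0423 → sum = 0.1845
V_5 = 0.1845 / l_5 = 0.1845 / 0.079 = 2.335443… → 2.335

2.335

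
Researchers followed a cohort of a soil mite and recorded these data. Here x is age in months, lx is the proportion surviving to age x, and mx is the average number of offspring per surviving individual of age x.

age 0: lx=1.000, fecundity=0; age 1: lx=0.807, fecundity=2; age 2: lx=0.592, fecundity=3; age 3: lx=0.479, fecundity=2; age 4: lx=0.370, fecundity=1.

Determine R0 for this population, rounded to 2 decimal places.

4.72

lx·mx by age: 0, 1.614, 1.776, 0.958, 0.37
R0 = Σ lx·mx = 4.718 → 4.72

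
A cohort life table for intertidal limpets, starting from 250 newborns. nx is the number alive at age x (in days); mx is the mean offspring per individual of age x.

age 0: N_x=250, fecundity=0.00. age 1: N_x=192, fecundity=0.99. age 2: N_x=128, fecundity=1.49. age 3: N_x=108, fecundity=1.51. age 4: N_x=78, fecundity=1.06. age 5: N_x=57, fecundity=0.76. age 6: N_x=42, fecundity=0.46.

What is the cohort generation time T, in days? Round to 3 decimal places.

lx = nx/n0 = nx/250: 1, 0.768, 0.512, 0.432, 0.312, 0.228, 0.168
lx·mx: 0, 0.76032, 0.76288, 0.65232, 0.33072, 0.17328, 0.07728 → R0 = 2.7568
x·lx·mx: 0, 0.76032, 1.52576, 1.95696, 1.32288, 0.8664, 0.46368 → Σ = 6.896
T = 6.896 / 2.7568 = 2.501451… → 2.501

2.501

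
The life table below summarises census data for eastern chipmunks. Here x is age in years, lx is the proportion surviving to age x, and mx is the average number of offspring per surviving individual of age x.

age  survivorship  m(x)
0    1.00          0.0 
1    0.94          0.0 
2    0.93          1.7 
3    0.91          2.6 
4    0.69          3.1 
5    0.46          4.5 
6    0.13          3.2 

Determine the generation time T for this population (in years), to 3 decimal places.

lx·mx: 0, 0, 1.581, 2.366, 2.139, 2.07, 0.416 → R0 = 8.572
x·lx·mx: 0, 0, 3.162, 7.098, 8.556, 10.35, 2.496 → Σ = 31.662
T = 31.662 / 8.572 = 3.693654… → 3.694

3.694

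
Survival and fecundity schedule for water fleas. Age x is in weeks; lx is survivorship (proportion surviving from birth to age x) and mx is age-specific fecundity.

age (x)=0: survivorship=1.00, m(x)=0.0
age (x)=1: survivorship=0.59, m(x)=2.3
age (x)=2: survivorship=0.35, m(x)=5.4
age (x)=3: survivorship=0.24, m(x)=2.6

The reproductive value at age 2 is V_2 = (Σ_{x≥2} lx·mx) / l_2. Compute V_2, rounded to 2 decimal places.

lx·mx for x ≥ 2: 1.89, 0.624 → sum = 2.514
V_2 = 2.514 / l_2 = 2.514 / 0.35 = 7.182857… → 7.18

7.18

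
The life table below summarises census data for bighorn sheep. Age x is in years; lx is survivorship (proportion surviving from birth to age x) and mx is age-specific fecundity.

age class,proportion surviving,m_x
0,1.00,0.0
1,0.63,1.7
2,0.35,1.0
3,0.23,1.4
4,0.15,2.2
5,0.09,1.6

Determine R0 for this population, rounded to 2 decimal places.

lx·mx by age: 0, 1.071, 0.35, 0.322, 0.33, 0.144
R0 = Σ lx·mx = 2.217 → 2.22

2.22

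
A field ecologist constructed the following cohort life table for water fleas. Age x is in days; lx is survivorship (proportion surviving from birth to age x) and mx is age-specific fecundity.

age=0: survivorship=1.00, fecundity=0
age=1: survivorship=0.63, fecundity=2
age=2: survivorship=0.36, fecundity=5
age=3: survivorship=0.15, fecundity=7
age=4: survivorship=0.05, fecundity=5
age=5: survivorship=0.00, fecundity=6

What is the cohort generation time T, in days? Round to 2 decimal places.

lx·mx: 0, 1.26, 1.8, 1.05, 0.25, 0 → R0 = 4.36
x·lx·mx: 0, 1.26, 3.6, 3.15, 1, 0 → Σ = 9.01
T = 9.01 / 4.36 = 2.066514… → 2.07

2.07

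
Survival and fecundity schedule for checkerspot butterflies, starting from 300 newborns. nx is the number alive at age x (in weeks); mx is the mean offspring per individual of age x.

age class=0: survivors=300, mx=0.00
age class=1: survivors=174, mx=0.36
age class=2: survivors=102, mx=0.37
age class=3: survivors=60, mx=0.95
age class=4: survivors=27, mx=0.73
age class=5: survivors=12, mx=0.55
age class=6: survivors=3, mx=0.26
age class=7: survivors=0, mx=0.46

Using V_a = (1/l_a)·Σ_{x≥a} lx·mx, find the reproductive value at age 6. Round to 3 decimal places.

0.260

lx = nx/n0 = nx/300: 1, 0.58, 0.34, 0.2, 0.09, 0.04, 0.01, 0
lx·mx for x ≥ 6: 0.0026, 0 → sum = 0.0026
V_6 = 0.0026 / l_6 = 0.0026 / 0.01 = 0.26 → 0.260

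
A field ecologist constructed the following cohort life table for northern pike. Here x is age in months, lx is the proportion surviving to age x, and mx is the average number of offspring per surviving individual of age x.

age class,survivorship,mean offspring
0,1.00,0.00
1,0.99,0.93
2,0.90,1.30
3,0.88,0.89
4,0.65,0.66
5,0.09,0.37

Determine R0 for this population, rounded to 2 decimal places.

lx·mx by age: 0, 0.9207, 1.17, 0.7832, 0.429, 0.0333
R0 = Σ lx·mx = 3.3362 → 3.34

3.34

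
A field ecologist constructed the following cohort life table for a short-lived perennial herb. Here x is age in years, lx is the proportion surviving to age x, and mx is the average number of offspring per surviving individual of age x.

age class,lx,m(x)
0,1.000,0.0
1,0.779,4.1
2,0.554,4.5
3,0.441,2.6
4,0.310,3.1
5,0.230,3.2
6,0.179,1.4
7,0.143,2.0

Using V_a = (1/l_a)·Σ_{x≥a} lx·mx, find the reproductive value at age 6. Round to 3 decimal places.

2.998

lx·mx for x ≥ 6: 0.2506, 0.286 → sum = 0.5366
V_6 = 0.5366 / l_6 = 0.5366 / 0.179 = 2.997765… → 2.998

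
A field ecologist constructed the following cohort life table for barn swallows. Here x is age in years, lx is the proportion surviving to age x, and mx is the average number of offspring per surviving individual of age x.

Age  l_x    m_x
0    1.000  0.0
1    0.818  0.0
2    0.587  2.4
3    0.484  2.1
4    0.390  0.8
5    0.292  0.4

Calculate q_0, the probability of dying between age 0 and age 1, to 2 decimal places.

0.18

q_0 = (l_0 − l_1) / l_0 = (1 − 0.818) / 1
     = 0.182 / 1 = 0.182 → 0.18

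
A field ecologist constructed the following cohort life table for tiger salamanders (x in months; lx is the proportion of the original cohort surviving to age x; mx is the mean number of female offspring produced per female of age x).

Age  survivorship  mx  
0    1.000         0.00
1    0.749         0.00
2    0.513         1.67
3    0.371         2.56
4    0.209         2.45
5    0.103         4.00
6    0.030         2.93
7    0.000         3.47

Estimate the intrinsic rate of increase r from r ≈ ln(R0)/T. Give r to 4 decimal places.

0.3175

R0 = Σ lx·mx = 0 + 0 + 0.85671 + 0.94976 + 0.51205 + 0.412 + 0.0879 + 0 = 2.81842
Σ x·lx·mx = 9.1983; T = 9.1983/2.81842 = 3.26364…
r ≈ ln(R0)/T = ln(2.81842)/3.26364… = 0.317491… → 0.3175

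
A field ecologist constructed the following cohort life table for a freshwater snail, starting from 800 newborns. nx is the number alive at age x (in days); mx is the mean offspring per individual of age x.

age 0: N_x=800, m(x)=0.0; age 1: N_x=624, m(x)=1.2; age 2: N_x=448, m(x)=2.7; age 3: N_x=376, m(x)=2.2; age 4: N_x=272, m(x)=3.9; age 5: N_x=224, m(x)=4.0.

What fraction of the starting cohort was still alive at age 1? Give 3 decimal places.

0.780

l_1 = n_1/n_0 = 624/800 = 0.78 → 0.780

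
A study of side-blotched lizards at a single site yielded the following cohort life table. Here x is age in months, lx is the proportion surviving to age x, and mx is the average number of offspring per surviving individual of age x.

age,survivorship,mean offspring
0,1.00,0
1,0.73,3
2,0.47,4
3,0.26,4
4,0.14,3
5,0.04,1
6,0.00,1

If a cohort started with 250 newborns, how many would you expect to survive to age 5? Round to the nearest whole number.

10

Expected survivors = N0 · l_5 = 250 × 0.04 = 10 → 10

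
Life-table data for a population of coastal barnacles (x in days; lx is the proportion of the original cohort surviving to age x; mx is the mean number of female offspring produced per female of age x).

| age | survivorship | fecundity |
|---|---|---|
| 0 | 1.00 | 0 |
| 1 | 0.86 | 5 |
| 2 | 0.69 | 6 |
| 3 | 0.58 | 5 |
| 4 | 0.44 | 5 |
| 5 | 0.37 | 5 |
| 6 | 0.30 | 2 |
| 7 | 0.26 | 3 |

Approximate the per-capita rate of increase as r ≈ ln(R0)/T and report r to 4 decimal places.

R0 = Σ lx·mx = 0 + 4.3 + 4.14 + 2.9 + 2.2 + 1.85 + 0.6 + 0.78 = 16.77
Σ x·lx·mx = 48.39; T = 48.39/16.77 = 2.88551…
r ≈ ln(R0)/T = ln(16.77)/2.88551… = 0.977155… → 0.9772

0.9772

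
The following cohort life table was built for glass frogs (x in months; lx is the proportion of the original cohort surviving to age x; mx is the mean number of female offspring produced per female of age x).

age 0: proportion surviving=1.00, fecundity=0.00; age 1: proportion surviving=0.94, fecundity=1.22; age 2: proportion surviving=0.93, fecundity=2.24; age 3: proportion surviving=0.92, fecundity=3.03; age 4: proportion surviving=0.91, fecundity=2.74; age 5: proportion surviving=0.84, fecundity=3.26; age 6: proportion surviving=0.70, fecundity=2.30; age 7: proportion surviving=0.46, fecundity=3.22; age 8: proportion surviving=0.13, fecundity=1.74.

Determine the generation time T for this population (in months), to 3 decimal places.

lx·mx: 0, 1.1468, 2.0832, 2.7876, 2.4934, 2.7384, 1.61, 1.4812, 0.2262 → R0 = 14.5668
x·lx·mx: 0, 1.1468, 4.1664, 8.3628, 9.9736, 13.692, 9.66, 10.3684, 1.8096 → Σ = 59.1796
T = 59.1796 / 14.5668 = 4.062636… → 4.063

4.063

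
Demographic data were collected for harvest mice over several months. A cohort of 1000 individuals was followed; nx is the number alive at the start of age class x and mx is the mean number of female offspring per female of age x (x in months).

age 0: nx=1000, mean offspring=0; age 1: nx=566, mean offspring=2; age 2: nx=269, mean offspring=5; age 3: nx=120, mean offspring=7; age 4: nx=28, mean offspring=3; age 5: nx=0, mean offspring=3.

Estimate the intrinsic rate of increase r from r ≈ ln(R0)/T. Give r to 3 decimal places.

lx = nx/n0 = nx/1000: 1, 0.566, 0.269, 0.12, 0.028, 0
R0 = Σ lx·mx = 0 + 1.132 + 1.345 + 0.84 + 0.084 + 0 = 3.401
Σ x·lx·mx = 6.678; T = 6.678/3.401 = 1.96354…
r ≈ ln(R0)/T = ln(3.401)/1.96354… = 0.6234… → 0.623

0.623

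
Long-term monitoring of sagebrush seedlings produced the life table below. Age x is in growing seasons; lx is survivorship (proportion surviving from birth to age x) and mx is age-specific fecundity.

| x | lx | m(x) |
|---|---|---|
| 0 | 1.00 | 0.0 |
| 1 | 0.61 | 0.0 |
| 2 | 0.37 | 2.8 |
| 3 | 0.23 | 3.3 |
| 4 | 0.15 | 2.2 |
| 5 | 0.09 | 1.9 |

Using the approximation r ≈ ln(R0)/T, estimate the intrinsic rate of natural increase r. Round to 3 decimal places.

R0 = Σ lx·mx = 0 + 0 + 1.036 + 0.759 + 0.33 + 0.171 = 2.296
Σ x·lx·mx = 6.524; T = 6.524/2.296 = 2.84146…
r ≈ ln(R0)/T = ln(2.296)/2.84146… = 0.29251… → 0.293

0.293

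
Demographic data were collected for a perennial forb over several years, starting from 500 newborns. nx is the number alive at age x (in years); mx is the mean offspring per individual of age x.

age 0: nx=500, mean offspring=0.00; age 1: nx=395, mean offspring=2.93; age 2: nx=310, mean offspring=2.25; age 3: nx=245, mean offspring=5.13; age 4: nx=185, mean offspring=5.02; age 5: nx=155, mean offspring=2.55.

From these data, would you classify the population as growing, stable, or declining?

lx = nx/n0 = nx/500: 1, 0.79, 0.62, 0.49, 0.37, 0.31
R0 = Σ lx·mx = 0 + 2.3147 + 1.395 + 2.5137 + 1.8574 + 0.7905 = 8.8713
R0 > 1, so the population is growing.

growing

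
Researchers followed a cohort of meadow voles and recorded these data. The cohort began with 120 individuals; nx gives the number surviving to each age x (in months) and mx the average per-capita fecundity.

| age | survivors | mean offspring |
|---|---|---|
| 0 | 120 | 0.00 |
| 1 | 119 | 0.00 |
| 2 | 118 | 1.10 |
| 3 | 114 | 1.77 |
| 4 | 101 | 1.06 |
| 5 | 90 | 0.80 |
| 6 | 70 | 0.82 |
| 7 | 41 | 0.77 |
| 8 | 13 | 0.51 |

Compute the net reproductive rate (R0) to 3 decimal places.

5.052

lx = nx/n0 = nx/120: 1, 0.99167…, 0.98333…, 0.95, 0.84167…, 0.75, 0.58333…, 0.34167…, 0.10833…
lx·mx by age: 0, 0, 1.081667…, 1.6815, 0.892167…, 0.6, 0.478333…, 0.263083…, 0.05525…
R0 = Σ lx·mx = 5.052… → 5.052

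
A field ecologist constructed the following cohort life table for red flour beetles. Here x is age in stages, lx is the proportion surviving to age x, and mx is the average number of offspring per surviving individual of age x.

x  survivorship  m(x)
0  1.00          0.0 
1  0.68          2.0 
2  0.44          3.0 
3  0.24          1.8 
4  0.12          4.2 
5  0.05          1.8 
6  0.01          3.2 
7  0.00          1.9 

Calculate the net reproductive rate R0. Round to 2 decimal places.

3.74

lx·mx by age: 0, 1.36, 1.32, 0.432, 0.504, 0.09, 0.032, 0
R0 = Σ lx·mx = 3.738 → 3.74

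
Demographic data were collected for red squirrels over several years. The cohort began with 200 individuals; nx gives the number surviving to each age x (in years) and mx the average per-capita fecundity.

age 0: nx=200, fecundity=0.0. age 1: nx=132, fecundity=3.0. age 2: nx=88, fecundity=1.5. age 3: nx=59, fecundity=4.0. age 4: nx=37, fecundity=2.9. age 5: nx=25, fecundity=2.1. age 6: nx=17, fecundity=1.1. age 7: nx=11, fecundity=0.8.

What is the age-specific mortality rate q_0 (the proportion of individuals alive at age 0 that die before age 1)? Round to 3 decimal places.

0.340

lx = nx/n0 = nx/200: 1, 0.66, 0.44, 0.295, 0.185, 0.125, 0.085, 0.055
q_0 = (l_0 − l_1) / l_0 = (1 − 0.66) / 1
     = 0.34 / 1 = 0.34 → 0.340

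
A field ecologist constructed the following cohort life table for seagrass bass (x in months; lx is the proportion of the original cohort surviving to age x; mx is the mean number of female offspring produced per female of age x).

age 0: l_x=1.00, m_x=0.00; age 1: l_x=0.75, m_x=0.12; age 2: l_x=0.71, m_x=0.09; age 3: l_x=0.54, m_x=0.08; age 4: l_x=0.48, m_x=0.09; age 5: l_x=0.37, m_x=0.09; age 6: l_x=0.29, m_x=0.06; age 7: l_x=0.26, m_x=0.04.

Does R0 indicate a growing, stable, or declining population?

R0 = Σ lx·mx = 0 + 0.09 + 0.0639 + 0.0432 + 0.0432 + 0.0333 + 0.0174 + 0.0104 = 0.3014
R0 < 1, so the population is declining.

declining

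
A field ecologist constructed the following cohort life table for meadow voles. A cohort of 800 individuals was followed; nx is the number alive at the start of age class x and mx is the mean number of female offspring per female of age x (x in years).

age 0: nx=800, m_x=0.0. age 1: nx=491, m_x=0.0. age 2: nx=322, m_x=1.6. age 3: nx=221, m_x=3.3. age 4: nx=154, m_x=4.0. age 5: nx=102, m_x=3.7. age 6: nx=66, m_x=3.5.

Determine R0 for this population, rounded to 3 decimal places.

3.086

lx = nx/n0 = nx/800: 1, 0.61375, 0.4025, 0.27625, 0.1925, 0.1275, 0.0825
lx·mx by age: 0, 0, 0.644, 0.911625, 0.77, 0.47175, 0.28875
R0 = Σ lx·mx = 3.086125 → 3.086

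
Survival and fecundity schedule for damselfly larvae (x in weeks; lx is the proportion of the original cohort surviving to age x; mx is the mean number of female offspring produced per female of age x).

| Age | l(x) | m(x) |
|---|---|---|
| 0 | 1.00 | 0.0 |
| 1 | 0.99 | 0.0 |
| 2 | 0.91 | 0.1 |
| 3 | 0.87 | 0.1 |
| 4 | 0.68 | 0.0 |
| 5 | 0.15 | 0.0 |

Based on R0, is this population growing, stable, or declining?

R0 = Σ lx·mx = 0 + 0 + 0.091 + 0.087 + 0 + 0 = 0.178
R0 < 1, so the population is declining.

declining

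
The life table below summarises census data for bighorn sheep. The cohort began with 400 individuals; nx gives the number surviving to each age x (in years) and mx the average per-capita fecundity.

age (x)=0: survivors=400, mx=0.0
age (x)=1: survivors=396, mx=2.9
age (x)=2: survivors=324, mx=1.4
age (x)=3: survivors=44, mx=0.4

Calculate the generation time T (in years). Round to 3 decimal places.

lx = nx/n0 = nx/400: 1, 0.99, 0.81, 0.11
lx·mx: 0, 2.871, 1.134, 0.044 → R0 = 4.049
x·lx·mx: 0, 2.871, 2.268, 0.132 → Σ = 5.271
T = 5.271 / 4.049 = 1.301803… → 1.302

1.302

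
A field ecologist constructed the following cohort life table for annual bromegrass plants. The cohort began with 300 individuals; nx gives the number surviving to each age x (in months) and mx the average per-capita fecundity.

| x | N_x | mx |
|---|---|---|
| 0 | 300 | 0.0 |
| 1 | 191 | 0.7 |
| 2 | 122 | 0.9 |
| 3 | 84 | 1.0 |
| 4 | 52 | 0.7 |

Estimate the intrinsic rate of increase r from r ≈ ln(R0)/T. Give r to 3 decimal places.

0.094

lx = nx/n0 = nx/300: 1, 0.63667…, 0.40667…, 0.28, 0.17333…
R0 = Σ lx·mx = 0 + 0.44567… + 0.366… + 0.28 + 0.12133… = 1.213…
Σ x·lx·mx = 2.503…; T = 2.503…/1.213… = 2.06348…
r ≈ ln(R0)/T = ln(1.213…)/2.06348… = 0.09358… → 0.094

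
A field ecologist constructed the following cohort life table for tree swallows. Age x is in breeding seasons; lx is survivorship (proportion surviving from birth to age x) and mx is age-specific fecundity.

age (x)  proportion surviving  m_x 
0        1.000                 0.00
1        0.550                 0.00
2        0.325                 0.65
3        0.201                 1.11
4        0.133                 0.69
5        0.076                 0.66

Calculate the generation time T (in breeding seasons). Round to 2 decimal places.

lx·mx: 0, 0, 0.21125, 0.22311, 0.09177, 0.05016 → R0 = 0.57629
x·lx·mx: 0, 0, 0.4225, 0.66933, 0.36708, 0.2508 → Σ = 1.70971
T = 1.70971 / 0.57629 = 2.966753… → 2.97

2.97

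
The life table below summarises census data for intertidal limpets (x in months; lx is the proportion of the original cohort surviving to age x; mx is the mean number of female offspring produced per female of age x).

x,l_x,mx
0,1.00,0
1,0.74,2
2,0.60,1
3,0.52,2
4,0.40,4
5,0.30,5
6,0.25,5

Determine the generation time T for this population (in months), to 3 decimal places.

3.641

lx·mx: 0, 1.48, 0.6, 1.04, 1.6, 1.5, 1.25 → R0 = 7.47
x·lx·mx: 0, 1.48, 1.2, 3.12, 6.4, 7.5, 7.5 → Σ = 27.2
T = 27.2 / 7.47 = 3.641232… → 3.641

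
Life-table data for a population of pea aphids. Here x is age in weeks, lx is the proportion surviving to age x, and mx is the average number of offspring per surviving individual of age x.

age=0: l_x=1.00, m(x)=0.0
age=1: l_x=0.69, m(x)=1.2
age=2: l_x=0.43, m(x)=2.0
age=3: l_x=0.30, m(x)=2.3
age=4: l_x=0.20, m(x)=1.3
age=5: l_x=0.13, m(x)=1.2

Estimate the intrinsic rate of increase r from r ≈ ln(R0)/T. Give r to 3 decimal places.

0.446

R0 = Σ lx·mx = 0 + 0.828 + 0.86 + 0.69 + 0.26 + 0.156 = 2.794
Σ x·lx·mx = 6.438; T = 6.438/2.794 = 2.30422…
r ≈ ln(R0)/T = ln(2.794)/2.30422… = 0.44591… → 0.446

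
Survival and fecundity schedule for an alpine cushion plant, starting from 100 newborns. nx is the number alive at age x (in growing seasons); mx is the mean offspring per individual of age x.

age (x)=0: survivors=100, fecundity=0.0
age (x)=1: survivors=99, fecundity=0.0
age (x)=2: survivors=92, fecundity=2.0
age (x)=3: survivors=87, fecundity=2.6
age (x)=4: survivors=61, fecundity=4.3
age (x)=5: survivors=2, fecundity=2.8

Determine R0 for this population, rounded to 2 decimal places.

lx = nx/n0 = nx/100: 1, 0.99, 0.92, 0.87, 0.61, 0.02
lx·mx by age: 0, 0, 1.84, 2.262, 2.623, 0.056
R0 = Σ lx·mx = 6.781 → 6.78

6.78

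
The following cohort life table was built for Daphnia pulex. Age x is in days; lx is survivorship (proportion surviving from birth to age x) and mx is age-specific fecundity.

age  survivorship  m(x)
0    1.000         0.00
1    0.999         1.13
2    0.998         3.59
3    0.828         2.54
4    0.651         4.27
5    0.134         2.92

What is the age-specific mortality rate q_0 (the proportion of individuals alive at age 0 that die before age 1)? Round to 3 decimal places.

0.001

q_0 = (l_0 − l_1) / l_0 = (1 − 0.999) / 1
     = 0.001 / 1 = 0.001 → 0.001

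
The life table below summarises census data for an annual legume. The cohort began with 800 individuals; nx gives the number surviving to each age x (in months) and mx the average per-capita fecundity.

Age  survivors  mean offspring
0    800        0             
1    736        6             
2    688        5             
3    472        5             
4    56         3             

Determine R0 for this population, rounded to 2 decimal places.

12.98

lx = nx/n0 = nx/800: 1, 0.92, 0.86, 0.59, 0.07
lx·mx by age: 0, 5.52, 4.3, 2.95, 0.21
R0 = Σ lx·mx = 12.98 → 12.98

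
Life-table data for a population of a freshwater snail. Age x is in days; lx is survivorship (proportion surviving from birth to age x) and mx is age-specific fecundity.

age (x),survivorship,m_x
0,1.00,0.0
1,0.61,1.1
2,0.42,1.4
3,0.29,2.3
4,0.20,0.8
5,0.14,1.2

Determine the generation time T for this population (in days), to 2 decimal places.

lx·mx: 0, 0.671, 0.588, 0.667, 0.16, 0.168 → R0 = 2.254
x·lx·mx: 0, 0.671, 1.176, 2.001, 0.64, 0.84 → Σ = 5.328
T = 5.328 / 2.254 = 2.363798… → 2.36

2.36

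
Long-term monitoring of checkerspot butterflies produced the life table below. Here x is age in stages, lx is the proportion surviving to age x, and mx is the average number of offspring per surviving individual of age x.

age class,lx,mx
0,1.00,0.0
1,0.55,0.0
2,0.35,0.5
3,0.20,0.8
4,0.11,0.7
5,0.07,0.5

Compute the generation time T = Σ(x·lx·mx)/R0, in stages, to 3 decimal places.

lx·mx: 0, 0, 0.175, 0.16, 0.077, 0.035 → R0 = 0.447
x·lx·mx: 0, 0, 0.35, 0.48, 0.308, 0.175 → Σ = 1.313
T = 1.313 / 0.447 = 2.93736… → 2.937

2.937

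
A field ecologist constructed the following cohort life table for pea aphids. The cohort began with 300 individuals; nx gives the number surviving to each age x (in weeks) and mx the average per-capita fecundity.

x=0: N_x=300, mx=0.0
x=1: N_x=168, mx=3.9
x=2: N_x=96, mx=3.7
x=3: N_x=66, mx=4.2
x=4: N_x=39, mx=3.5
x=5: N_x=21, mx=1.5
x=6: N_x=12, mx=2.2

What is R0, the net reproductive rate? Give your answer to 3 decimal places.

4.940

lx = nx/n0 = nx/300: 1, 0.56, 0.32, 0.22, 0.13, 0.07, 0.04
lx·mx by age: 0, 2.184, 1.184, 0.924, 0.455, 0.105, 0.088
R0 = Σ lx·mx = 4.94 → 4.940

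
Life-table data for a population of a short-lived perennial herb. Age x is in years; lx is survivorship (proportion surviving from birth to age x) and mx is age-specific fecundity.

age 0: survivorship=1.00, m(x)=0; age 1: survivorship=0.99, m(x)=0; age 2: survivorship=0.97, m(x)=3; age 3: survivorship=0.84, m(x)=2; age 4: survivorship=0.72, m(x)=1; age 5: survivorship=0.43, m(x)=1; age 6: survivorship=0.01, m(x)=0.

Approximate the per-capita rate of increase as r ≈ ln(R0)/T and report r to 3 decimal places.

0.631

R0 = Σ lx·mx = 0 + 0 + 2.91 + 1.68 + 0.72 + 0.43 + 0 = 5.74
Σ x·lx·mx = 15.89; T = 15.89/5.74 = 2.76829…
r ≈ ln(R0)/T = ln(5.74)/2.76829… = 0.63124… → 0.631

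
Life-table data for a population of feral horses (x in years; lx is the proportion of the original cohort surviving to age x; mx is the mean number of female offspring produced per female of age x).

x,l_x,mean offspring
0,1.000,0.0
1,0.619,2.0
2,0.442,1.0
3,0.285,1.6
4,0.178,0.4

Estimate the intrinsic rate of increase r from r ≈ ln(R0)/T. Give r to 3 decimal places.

0.463

R0 = Σ lx·mx = 0 + 1.238 + 0.442 + 0.456 + 0.0712 = 2.2072
Σ x·lx·mx = 3.7748; T = 3.7748/2.2072 = 1.71022…
r ≈ ln(R0)/T = ln(2.2072)/1.71022… = 0.46294… → 0.463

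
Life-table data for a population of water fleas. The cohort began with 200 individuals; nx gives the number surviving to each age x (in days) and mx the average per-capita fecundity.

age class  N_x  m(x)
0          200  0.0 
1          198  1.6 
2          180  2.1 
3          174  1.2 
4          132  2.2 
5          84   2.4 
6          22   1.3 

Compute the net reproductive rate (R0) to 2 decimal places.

7.12

lx = nx/n0 = nx/200: 1, 0.99, 0.9, 0.87, 0.66, 0.42, 0.11
lx·mx by age: 0, 1.584, 1.89, 1.044, 1.452, 1.008, 0.143
R0 = Σ lx·mx = 7.121 → 7.12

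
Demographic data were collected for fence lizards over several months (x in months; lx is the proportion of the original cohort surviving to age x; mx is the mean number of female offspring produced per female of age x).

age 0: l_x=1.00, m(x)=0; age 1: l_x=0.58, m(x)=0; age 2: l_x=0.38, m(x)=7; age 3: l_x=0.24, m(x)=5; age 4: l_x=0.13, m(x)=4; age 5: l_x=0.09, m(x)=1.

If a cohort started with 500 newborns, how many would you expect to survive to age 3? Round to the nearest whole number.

Expected survivors = N0 · l_3 = 500 × 0.24 = 120 → 120

120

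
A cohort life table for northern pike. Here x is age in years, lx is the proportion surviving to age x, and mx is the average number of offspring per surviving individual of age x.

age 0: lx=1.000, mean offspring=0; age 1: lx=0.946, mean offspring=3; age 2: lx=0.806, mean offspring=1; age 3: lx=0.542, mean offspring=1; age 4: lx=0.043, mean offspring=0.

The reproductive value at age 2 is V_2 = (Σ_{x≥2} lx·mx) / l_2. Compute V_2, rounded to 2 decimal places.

1.67

lx·mx for x ≥ 2: 0.806, 0.542, 0 → sum = 1.348
V_2 = 1.348 / l_2 = 1.348 / 0.806 = 1.672457… → 1.67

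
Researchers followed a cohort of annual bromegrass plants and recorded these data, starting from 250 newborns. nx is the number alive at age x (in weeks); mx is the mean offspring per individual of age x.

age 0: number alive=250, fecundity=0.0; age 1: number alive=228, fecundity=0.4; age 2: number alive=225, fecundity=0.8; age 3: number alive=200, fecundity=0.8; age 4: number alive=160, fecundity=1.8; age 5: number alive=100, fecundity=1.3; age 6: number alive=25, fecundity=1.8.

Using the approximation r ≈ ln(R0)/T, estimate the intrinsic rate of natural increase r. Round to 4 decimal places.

lx = nx/n0 = nx/250: 1, 0.912, 0.9, 0.8, 0.64, 0.4, 0.1
R0 = Σ lx·mx = 0 + 0.3648 + 0.72 + 0.64 + 1.152 + 0.52 + 0.18 = 3.5768
Σ x·lx·mx = 12.0128; T = 12.0128/3.5768 = 3.35853…
r ≈ ln(R0)/T = ln(3.5768)/3.35853… = 0.379472… → 0.3795

0.3795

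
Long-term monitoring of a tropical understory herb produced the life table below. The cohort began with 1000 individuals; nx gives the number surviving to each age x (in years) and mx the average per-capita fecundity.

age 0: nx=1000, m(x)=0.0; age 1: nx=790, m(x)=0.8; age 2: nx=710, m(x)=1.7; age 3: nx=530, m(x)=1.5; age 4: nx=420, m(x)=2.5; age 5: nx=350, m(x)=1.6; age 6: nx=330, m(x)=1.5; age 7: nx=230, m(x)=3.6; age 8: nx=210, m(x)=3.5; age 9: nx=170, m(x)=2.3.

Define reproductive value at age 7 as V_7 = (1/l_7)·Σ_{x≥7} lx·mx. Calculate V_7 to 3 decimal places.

8.496

lx = nx/n0 = nx/1000: 1, 0.79, 0.71, 0.53, 0.42, 0.35, 0.33, 0.23, 0.21, 0.17
lx·mx for x ≥ 7: 0.828, 0.735, 0.391 → sum = 1.954
V_7 = 1.954 / l_7 = 1.954 / 0.23 = 8.495652… → 8.496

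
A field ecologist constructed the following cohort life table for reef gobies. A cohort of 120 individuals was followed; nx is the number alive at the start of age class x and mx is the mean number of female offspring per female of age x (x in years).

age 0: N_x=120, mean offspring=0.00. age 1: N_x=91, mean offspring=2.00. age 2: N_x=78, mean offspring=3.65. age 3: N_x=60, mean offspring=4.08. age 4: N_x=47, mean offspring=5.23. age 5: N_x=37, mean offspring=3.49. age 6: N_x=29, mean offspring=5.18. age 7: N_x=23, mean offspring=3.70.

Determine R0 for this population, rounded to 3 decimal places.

lx = nx/n0 = nx/120: 1, 0.75833…, 0.65, 0.5, 0.39167…, 0.30833…, 0.24167…, 0.19167…
lx·mx by age: 0, 1.516667…, 2.3725, 2.04, 2.048417…, 1.076083…, 1.251833…, 0.709167…
R0 = Σ lx·mx = 11.014667… → 11.015

11.015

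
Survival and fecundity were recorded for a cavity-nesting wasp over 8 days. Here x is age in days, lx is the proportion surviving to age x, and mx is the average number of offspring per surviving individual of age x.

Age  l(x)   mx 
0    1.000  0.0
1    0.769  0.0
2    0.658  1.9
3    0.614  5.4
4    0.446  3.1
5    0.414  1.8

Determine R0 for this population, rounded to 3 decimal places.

lx·mx by age: 0, 0, 1.2502, 3.3156, 1.3826, 0.7452
R0 = Σ lx·mx = 6.6936 → 6.694

6.694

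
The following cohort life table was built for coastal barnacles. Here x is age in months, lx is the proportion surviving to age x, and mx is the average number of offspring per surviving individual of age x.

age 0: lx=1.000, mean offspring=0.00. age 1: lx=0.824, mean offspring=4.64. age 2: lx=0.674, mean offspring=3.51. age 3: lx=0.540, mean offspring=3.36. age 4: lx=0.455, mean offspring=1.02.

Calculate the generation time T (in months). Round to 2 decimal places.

lx·mx: 0, 3.82336, 2.36574, 1.8144, 0.4641 → R0 = 8.4676
x·lx·mx: 0, 3.82336, 4.73148, 5.4432, 1.8564 → Σ = 15.85444
T = 15.85444 / 8.4676 = 1.872365… → 1.87

1.87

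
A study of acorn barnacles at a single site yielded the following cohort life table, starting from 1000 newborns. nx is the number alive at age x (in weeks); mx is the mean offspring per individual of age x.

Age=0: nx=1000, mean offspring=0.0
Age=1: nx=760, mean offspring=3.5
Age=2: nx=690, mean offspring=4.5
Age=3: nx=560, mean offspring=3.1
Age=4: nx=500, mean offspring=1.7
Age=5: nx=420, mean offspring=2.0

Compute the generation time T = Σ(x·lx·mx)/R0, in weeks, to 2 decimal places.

lx = nx/n0 = nx/1000: 1, 0.76, 0.69, 0.56, 0.5, 0.42
lx·mx: 0, 2.66, 3.105, 1.736, 0.85, 0.84 → R0 = 9.191
x·lx·mx: 0, 2.66, 6.21, 5.208, 3.4, 4.2 → Σ = 21.678
T = 21.678 / 9.191 = 2.358612… → 2.36

2.36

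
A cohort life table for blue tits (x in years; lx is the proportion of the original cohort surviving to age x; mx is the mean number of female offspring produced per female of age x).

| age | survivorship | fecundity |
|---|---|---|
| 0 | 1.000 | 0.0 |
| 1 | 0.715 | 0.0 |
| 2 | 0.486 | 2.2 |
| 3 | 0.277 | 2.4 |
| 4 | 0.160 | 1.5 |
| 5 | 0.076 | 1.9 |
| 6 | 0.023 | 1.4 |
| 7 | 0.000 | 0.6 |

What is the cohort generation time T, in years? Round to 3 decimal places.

lx·mx: 0, 0, 1.0692, 0.6648, 0.24, 0.1444, 0.0322, 0 → R0 = 2.1506
x·lx·mx: 0, 0, 2.1384, 1.9944, 0.96, 0.722, 0.1932, 0 → Σ = 6.008
T = 6.008 / 2.1506 = 2.793639… → 2.794

2.794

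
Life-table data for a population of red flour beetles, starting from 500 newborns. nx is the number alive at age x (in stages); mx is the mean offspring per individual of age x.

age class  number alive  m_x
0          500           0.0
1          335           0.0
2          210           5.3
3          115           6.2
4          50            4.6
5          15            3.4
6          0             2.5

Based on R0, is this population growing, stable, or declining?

growing

lx = nx/n0 = nx/500: 1, 0.67, 0.42, 0.23, 0.1, 0.03, 0
R0 = Σ lx·mx = 0 + 0 + 2.226 + 1.426 + 0.46 + 0.102 + 0 = 4.214
R0 > 1, so the population is growing.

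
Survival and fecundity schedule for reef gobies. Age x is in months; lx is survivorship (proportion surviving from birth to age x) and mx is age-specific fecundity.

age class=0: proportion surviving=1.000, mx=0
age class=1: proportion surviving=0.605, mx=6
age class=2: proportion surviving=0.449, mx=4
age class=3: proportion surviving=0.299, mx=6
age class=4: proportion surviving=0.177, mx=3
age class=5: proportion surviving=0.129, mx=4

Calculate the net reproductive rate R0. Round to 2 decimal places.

8.27

lx·mx by age: 0, 3.63, 1.796, 1.794, 0.531, 0.516
R0 = Σ lx·mx = 8.267 → 8.27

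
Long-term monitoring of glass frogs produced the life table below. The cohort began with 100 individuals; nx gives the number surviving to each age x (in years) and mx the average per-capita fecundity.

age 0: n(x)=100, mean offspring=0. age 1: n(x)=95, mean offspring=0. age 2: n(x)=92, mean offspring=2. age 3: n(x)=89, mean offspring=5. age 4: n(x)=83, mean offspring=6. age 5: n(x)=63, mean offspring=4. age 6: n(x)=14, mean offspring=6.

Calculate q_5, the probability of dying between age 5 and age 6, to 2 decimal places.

lx = nx/n0 = nx/100: 1, 0.95, 0.92, 0.89, 0.83, 0.63, 0.14
q_5 = (l_5 − l_6) / l_5 = (0.63 − 0.14) / 0.63
     = 0.49 / 0.63 = 0.777778… → 0.78

0.78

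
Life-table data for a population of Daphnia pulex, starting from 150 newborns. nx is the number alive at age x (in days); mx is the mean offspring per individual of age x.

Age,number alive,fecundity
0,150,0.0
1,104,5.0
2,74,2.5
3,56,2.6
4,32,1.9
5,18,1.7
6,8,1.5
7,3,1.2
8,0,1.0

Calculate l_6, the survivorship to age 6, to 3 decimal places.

l_6 = n_6/n_0 = 8/150 = 0.053333… → 0.053

0.053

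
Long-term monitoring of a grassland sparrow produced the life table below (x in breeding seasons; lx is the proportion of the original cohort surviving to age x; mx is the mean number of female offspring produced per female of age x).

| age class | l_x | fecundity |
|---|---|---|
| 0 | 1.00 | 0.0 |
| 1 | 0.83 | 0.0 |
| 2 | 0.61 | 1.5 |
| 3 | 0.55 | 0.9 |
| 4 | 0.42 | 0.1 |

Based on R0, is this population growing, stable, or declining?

R0 = Σ lx·mx = 0 + 0 + 0.915 + 0.495 + 0.042 = 1.452
R0 > 1, so the population is growing.

growing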